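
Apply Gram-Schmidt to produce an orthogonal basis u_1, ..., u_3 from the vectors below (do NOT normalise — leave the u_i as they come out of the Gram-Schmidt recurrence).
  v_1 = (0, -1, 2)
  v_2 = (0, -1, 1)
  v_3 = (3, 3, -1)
Orthogonal basis:
  u_1 = (0, -1, 2)
  u_2 = (0, -2/5, -1/5)
  u_3 = (3, 0, 0)

Apply the Gram-Schmidt recurrence
  u_1 = v_1
  u_i = v_i − Σ_{j<i} ((v_i · u_j) / (u_j · u_j)) · u_j.

Step by step this gives:
  u_1 = (0, -1, 2)
  u_2 = (0, -2/5, -1/5)
  u_3 = (3, 0, 0)

Orthogonality check:
  u_2 · u_1 = 0 (should be 0)
  u_3 · u_1 = 0 (should be 0)
  u_3 · u_2 = 0 (should be 0)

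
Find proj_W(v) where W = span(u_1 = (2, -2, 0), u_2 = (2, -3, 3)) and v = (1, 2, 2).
proj_W(v) = (-14/19, 5/19, 27/19)

Set up U = [u_1 | ... | u_2] ∈ R^(3×2). The projector onto W = col(U) is P = U (U^T U)^(-1) U^T.
Compute U^T U =
  [8, 10]
  [10, 22],
and U^T v = (-2, 2).
Solve U^T U · c = U^T v for the coefficients: c = (-16/19, 9/19). The projection is proj_W(v) = U c.
Check: (v - proj_W(v)) · u_1 = 0  (should be 0).
Check: (v - proj_W(v)) · u_2 = 0  (should be 0).
Result: proj_W(v) = (-14/19, 5/19, 27/19).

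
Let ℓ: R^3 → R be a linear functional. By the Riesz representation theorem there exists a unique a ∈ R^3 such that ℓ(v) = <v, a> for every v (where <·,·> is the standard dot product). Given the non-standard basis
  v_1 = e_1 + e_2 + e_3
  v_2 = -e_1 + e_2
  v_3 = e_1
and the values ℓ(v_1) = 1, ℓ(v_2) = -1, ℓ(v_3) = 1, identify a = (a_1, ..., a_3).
a = (1, 0, 0)

Write a = (a_1, ..., a_3) in the standard basis. For each basis vector v_i, ℓ(v_i) = <v_i, a> is a linear equation in the a_j's. Collect the n equations into a matrix system V a = ℓ, where row i of V is v_i (expressed in the standard basis). Since V is invertible (lower-triangular with 1s on the diagonal, up to permutation), solve by back-substitution:
  V =
[[1, 1, 1],
 [-1, 1, 0],
 [1, 0, 0]]
  V a = (1, -1, 1)
Solving gives a = (1, 0, 0).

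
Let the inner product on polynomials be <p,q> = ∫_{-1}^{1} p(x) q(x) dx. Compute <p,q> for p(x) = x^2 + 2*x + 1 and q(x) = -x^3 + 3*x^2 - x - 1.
<p,q> = -8/5

Expand the product: p(x)·q(x) = -x^5 + x^4 + 4*x^3 - 3*x - 1.
∫_{-1}^{1} of each monomial x^k gives [2/(k+1) if k even, 0 if k odd]. Integrating term-by-term (or equivalently evaluating the antiderivative F(x) = -x^6/6 + x^5/5 + x^4 - 3*x^2/2 - x at the endpoints):
  F(1) − F(−1) = -22/15 − (2/15) = -8/5.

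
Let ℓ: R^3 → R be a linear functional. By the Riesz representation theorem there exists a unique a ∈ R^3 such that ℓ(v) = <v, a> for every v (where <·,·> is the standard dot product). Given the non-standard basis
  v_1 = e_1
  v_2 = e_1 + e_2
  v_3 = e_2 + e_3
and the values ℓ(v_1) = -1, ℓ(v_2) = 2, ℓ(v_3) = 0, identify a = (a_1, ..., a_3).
a = (-1, 3, -3)

Write a = (a_1, ..., a_3) in the standard basis. For each basis vector v_i, ℓ(v_i) = <v_i, a> is a linear equation in the a_j's. Collect the n equations into a matrix system V a = ℓ, where row i of V is v_i (expressed in the standard basis). Since V is invertible (lower-triangular with 1s on the diagonal, up to permutation), solve by back-substitution:
  V =
[[1, 0, 0],
 [1, 1, 0],
 [0, 1, 1]]
  V a = (-1, 2, 0)
Solving gives a = (-1, 3, -3).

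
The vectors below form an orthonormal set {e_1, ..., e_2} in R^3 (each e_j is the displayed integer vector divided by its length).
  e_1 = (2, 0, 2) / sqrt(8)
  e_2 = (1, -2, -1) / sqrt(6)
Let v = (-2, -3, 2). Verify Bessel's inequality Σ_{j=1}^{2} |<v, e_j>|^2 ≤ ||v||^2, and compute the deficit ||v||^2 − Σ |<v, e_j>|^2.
Σ |<v, e_j>|^2 = 2/3; ||v||^2 = 17; deficit = 49/3

Write each e_j = u_j / sqrt(<u_j, u_j>) where u_j is the displayed integer vector. Then <v, e_j> = <v, u_j> / sqrt(<u_j, u_j>), so |<v, e_j>|^2 = <v, u_j>^2 / <u_j, u_j>.
Coefficients: <v, e_1> = 0/sqrt(8), <v, e_2> = 2/sqrt(6).
Square and sum: Σ |<v, e_j>|^2 = 2/3.
Compute ||v||^2 = v·v = 17.
Deficit = 17 − 2/3 = 49/3 ≥ 0, confirming Bessel's inequality. (The deficit equals ||v − Σ <v,e_j> e_j||^2, the squared distance from v to span{e_j}.)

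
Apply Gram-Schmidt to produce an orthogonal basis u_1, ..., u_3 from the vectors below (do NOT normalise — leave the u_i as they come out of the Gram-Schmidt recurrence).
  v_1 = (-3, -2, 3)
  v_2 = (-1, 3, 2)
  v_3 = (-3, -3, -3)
Orthogonal basis:
  u_1 = (-3, -2, 3)
  u_2 = (-13/22, 36/11, 35/22)
  u_3 = (-63/23, 189/299, -693/299)

Apply the Gram-Schmidt recurrence
  u_1 = v_1
  u_i = v_i − Σ_{j<i} ((v_i · u_j) / (u_j · u_j)) · u_j.

Step by step this gives:
  u_1 = (-3, -2, 3)
  u_2 = (-13/22, 36/11, 35/22)
  u_3 = (-63/23, 189/299, -693/299)

Orthogonality check:
  u_2 · u_1 = 0 (should be 0)
  u_3 · u_1 = 0 (should be 0)
  u_3 · u_2 = 0 (should be 0)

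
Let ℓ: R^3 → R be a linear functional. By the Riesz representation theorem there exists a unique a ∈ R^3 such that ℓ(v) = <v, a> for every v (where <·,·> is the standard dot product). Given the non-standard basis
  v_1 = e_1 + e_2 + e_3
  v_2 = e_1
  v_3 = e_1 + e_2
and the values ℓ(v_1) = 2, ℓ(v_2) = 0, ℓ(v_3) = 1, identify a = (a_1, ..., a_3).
a = (0, 1, 1)

Write a = (a_1, ..., a_3) in the standard basis. For each basis vector v_i, ℓ(v_i) = <v_i, a> is a linear equation in the a_j's. Collect the n equations into a matrix system V a = ℓ, where row i of V is v_i (expressed in the standard basis). Since V is invertible (lower-triangular with 1s on the diagonal, up to permutation), solve by back-substitution:
  V =
[[1, 1, 1],
 [1, 0, 0],
 [1, 1, 0]]
  V a = (2, 0, 1)
Solving gives a = (0, 1, 1).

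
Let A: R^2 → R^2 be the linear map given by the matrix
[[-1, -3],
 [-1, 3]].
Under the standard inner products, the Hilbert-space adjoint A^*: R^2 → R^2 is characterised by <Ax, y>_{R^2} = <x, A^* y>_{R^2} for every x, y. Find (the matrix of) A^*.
A^* = A^T =
[[-1, -1],
 [-3, 3]]

For real matrices with standard dot products, the defining identity <Ax, y> = <x, A^* y> gives (Ax)^T y = x^T (A^*) y, i.e. x^T A^T y = x^T (A^*) y. Since this holds for all x, y, we must have A^* = A^T. Therefore
A^* =
[[-1, -1],
 [-3, 3]].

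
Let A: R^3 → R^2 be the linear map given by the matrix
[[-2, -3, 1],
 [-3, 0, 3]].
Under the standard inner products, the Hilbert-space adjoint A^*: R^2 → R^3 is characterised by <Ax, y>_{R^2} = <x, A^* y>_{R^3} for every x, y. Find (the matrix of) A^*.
A^* = A^T =
[[-2, -3],
 [-3, 0],
 [1, 3]]

For real matrices with standard dot products, the defining identity <Ax, y> = <x, A^* y> gives (Ax)^T y = x^T (A^*) y, i.e. x^T A^T y = x^T (A^*) y. Since this holds for all x, y, we must have A^* = A^T. Therefore
A^* =
[[-2, -3],
 [-3, 0],
 [1, 3]].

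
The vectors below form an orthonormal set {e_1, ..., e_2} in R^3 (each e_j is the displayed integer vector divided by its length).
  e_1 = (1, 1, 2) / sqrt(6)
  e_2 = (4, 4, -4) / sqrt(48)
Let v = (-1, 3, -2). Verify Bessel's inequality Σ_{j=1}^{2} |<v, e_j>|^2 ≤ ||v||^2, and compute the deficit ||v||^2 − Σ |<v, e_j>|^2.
Σ |<v, e_j>|^2 = 6; ||v||^2 = 14; deficit = 8

Write each e_j = u_j / sqrt(<u_j, u_j>) where u_j is the displayed integer vector. Then <v, e_j> = <v, u_j> / sqrt(<u_j, u_j>), so |<v, e_j>|^2 = <v, u_j>^2 / <u_j, u_j>.
Coefficients: <v, e_1> = -2/sqrt(6), <v, e_2> = 16/sqrt(48).
Square and sum: Σ |<v, e_j>|^2 = 6.
Compute ||v||^2 = v·v = 14.
Deficit = 14 − 6 = 8 ≥ 0, confirming Bessel's inequality. (The deficit equals ||v − Σ <v,e_j> e_j||^2, the squared distance from v to span{e_j}.)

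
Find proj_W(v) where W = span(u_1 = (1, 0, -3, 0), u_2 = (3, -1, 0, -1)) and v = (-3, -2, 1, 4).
proj_W(v) = (-309/101, 92/101, 99/101, 92/101)

Set up U = [u_1 | ... | u_2] ∈ R^(4×2). The projector onto W = col(U) is P = U (U^T U)^(-1) U^T.
Compute U^T U =
  [10, 3]
  [3, 11],
and U^T v = (-6, -11).
Solve U^T U · c = U^T v for the coefficients: c = (-33/101, -92/101). The projection is proj_W(v) = U c.
Check: (v - proj_W(v)) · u_1 = 0  (should be 0).
Check: (v - proj_W(v)) · u_2 = 0  (should be 0).
Result: proj_W(v) = (-309/101, 92/101, 99/101, 92/101).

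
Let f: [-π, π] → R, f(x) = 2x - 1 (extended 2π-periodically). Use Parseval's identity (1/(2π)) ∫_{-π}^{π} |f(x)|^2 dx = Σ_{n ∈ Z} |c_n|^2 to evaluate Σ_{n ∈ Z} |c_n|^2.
Σ |c_n|^2 = 4π^2/3 + 1

Expand and integrate term by term over [-π, π]:
  ∫ (2x)^2 dx = 4·(2π^3/3); ∫ 2·2·(-1)·x dx = 0 (odd integrand); ∫ (-1)^2 dx = 1·2π.
So (1/(2π)) ∫_{-π}^{π} (2x - 1)^2 dx = 4π^2/3 + 1 = 4π^2/3 + 1.
Parseval ⇒ Σ |c_n|^2 = 4π^2/3 + 1.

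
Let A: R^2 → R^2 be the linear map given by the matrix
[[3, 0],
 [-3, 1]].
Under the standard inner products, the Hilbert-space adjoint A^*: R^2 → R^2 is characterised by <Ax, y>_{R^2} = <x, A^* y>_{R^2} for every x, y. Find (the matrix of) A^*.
A^* = A^T =
[[3, -3],
 [0, 1]]

For real matrices with standard dot products, the defining identity <Ax, y> = <x, A^* y> gives (Ax)^T y = x^T (A^*) y, i.e. x^T A^T y = x^T (A^*) y. Since this holds for all x, y, we must have A^* = A^T. Therefore
A^* =
[[3, -3],
 [0, 1]].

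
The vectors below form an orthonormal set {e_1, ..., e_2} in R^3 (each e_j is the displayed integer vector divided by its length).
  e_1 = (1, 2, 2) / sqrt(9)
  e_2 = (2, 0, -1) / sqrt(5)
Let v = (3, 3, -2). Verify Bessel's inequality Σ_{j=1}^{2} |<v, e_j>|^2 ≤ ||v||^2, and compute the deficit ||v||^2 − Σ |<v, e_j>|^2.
Σ |<v, e_j>|^2 = 701/45; ||v||^2 = 22; deficit = 289/45

Write each e_j = u_j / sqrt(<u_j, u_j>) where u_j is the displayed integer vector. Then <v, e_j> = <v, u_j> / sqrt(<u_j, u_j>), so |<v, e_j>|^2 = <v, u_j>^2 / <u_j, u_j>.
Coefficients: <v, e_1> = 5/sqrt(9), <v, e_2> = 8/sqrt(5).
Square and sum: Σ |<v, e_j>|^2 = 701/45.
Compute ||v||^2 = v·v = 22.
Deficit = 22 − 701/45 = 289/45 ≥ 0, confirming Bessel's inequality. (The deficit equals ||v − Σ <v,e_j> e_j||^2, the squared distance from v to span{e_j}.)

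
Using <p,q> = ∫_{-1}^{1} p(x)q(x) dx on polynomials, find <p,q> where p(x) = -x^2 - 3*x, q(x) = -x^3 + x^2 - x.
<p,q> = 14/5

Expand the product: p(x)·q(x) = x^5 + 2*x^4 - 2*x^3 + 3*x^2.
∫_{-1}^{1} of each monomial x^k gives [2/(k+1) if k even, 0 if k odd]. Integrating term-by-term (or equivalently evaluating the antiderivative F(x) = x^6/6 + 2*x^5/5 - x^4/2 + x^3 at the endpoints):
  F(1) − F(−1) = 16/15 − (-26/15) = 14/5.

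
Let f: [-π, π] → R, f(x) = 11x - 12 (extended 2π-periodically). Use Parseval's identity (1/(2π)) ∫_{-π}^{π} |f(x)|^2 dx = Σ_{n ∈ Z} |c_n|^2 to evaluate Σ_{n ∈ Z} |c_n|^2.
Σ |c_n|^2 = 121π^2/3 + 144

Expand and integrate term by term over [-π, π]:
  ∫ (11x)^2 dx = 121·(2π^3/3); ∫ 2·11·(-12)·x dx = 0 (odd integrand); ∫ (-12)^2 dx = 144·2π.
So (1/(2π)) ∫_{-π}^{π} (11x - 12)^2 dx = 121π^2/3 + 144 = 121π^2/3 + 144.
Parseval ⇒ Σ |c_n|^2 = 121π^2/3 + 144.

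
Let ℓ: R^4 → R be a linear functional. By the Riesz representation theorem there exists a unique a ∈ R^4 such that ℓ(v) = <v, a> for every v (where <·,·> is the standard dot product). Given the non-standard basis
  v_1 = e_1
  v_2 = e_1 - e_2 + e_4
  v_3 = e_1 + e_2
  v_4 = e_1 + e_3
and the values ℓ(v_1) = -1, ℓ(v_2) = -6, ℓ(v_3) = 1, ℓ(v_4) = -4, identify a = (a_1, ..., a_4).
a = (-1, 2, -3, -3)

Write a = (a_1, ..., a_4) in the standard basis. For each basis vector v_i, ℓ(v_i) = <v_i, a> is a linear equation in the a_j's. Collect the n equations into a matrix system V a = ℓ, where row i of V is v_i (expressed in the standard basis). Since V is invertible (lower-triangular with 1s on the diagonal, up to permutation), solve by back-substitution:
  V =
[[1, 0, 0, 0],
 [1, -1, 0, 1],
 [1, 1, 0, 0],
 [1, 0, 1, 0]]
  V a = (-1, -6, 1, -4)
Solving gives a = (-1, 2, -3, -3).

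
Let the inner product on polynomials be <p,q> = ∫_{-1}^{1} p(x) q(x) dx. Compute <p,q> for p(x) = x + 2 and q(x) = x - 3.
<p,q> = -34/3

Expand the product: p(x)·q(x) = x^2 - x - 6.
∫_{-1}^{1} of each monomial x^k gives [2/(k+1) if k even, 0 if k odd]. Integrating term-by-term (or equivalently evaluating the antiderivative F(x) = x^3/3 - x^2/2 - 6*x at the endpoints):
  F(1) − F(−1) = -37/6 − (31/6) = -34/3.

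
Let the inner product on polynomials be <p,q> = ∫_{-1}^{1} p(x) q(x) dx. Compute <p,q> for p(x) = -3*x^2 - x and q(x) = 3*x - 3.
<p,q> = 4

Expand the product: p(x)·q(x) = -9*x^3 + 6*x^2 + 3*x.
∫_{-1}^{1} of each monomial x^k gives [2/(k+1) if k even, 0 if k odd]. Integrating term-by-term (or equivalently evaluating the antiderivative F(x) = -9*x^4/4 + 2*x^3 + 3*x^2/2 at the endpoints):
  F(1) − F(−1) = 5/4 − (-11/4) = 4.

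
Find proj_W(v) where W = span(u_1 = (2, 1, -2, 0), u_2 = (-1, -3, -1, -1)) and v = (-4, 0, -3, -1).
proj_W(v) = (-2/3, -2, -2/3, -2/3)

Set up U = [u_1 | ... | u_2] ∈ R^(4×2). The projector onto W = col(U) is P = U (U^T U)^(-1) U^T.
Compute U^T U =
  [9, -3]
  [-3, 12],
and U^T v = (-2, 8).
Solve U^T U · c = U^T v for the coefficients: c = (0, 2/3). The projection is proj_W(v) = U c.
Check: (v - proj_W(v)) · u_1 = 0  (should be 0).
Check: (v - proj_W(v)) · u_2 = 0  (should be 0).
Result: proj_W(v) = (-2/3, -2, -2/3, -2/3).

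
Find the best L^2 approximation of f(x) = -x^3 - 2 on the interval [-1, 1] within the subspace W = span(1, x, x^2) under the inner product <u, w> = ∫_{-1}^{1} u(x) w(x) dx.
g(x) = -3*x/5 - 2

The best approximation g ∈ W is the orthogonal projection of f onto W. Writing g = a_0 + a_1 x + a_2 x^2, the coefficients solve the normal equations G · a = b where
  G_{ij} = <φ_i, φ_j> and b_i = <f, φ_i>, with φ_0 = 1, φ_1 = x, φ_2 = x^2.
G =
  [2, 0, 2/3]
  [0, 2/3, 0]
  [2/3, 0, 2/5],
b = (-4, -2/5, -4/3).
Solving gives a_0 = -2, a_1 = -3/5, a_2 = 0, so
  g(x) = -3*x/5 - 2.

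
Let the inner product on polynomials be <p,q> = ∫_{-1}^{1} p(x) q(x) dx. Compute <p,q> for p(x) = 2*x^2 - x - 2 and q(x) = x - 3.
<p,q> = 22/3

Expand the product: p(x)·q(x) = 2*x^3 - 7*x^2 + x + 6.
∫_{-1}^{1} of each monomial x^k gives [2/(k+1) if k even, 0 if k odd]. Integrating term-by-term (or equivalently evaluating the antiderivative F(x) = x^4/2 - 7*x^3/3 + x^2/2 + 6*x at the endpoints):
  F(1) − F(−1) = 14/3 − (-8/3) = 22/3.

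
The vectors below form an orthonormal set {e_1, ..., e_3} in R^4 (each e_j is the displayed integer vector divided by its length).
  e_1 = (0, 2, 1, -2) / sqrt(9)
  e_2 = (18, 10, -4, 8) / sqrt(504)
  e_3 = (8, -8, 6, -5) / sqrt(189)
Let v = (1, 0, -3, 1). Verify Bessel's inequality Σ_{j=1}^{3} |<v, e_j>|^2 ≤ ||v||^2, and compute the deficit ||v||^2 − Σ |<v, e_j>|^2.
Σ |<v, e_j>|^2 = 41/6; ||v||^2 = 11; deficit = 25/6

Write each e_j = u_j / sqrt(<u_j, u_j>) where u_j is the displayed integer vector. Then <v, e_j> = <v, u_j> / sqrt(<u_j, u_j>), so |<v, e_j>|^2 = <v, u_j>^2 / <u_j, u_j>.
Coefficients: <v, e_1> = -5/sqrt(9), <v, e_2> = 38/sqrt(504), <v, e_3> = -15/sqrt(189).
Square and sum: Σ |<v, e_j>|^2 = 41/6.
Compute ||v||^2 = v·v = 11.
Deficit = 11 − 41/6 = 25/6 ≥ 0, confirming Bessel's inequality. (The deficit equals ||v − Σ <v,e_j> e_j||^2, the squared distance from v to span{e_j}.)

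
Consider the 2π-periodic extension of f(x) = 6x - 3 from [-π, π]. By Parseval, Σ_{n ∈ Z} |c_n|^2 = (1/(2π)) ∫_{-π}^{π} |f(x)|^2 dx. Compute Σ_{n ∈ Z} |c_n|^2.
Σ |c_n|^2 = 12π^2 + 9

Expand and integrate term by term over [-π, π]:
  ∫ (6x)^2 dx = 36·(2π^3/3); ∫ 2·6·(-3)·x dx = 0 (odd integrand); ∫ (-3)^2 dx = 9·2π.
So (1/(2π)) ∫_{-π}^{π} (6x - 3)^2 dx = 36π^2/3 + 9 = 12π^2 + 9.
Parseval ⇒ Σ |c_n|^2 = 12π^2 + 9.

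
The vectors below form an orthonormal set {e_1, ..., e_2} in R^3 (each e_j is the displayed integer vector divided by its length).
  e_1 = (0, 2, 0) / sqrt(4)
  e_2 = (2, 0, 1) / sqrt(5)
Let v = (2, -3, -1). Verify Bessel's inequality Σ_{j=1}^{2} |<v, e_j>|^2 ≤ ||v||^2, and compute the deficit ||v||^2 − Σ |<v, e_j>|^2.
Σ |<v, e_j>|^2 = 54/5; ||v||^2 = 14; deficit = 16/5

Write each e_j = u_j / sqrt(<u_j, u_j>) where u_j is the displayed integer vector. Then <v, e_j> = <v, u_j> / sqrt(<u_j, u_j>), so |<v, e_j>|^2 = <v, u_j>^2 / <u_j, u_j>.
Coefficients: <v, e_1> = -6/sqrt(4), <v, e_2> = 3/sqrt(5).
Square and sum: Σ |<v, e_j>|^2 = 54/5.
Compute ||v||^2 = v·v = 14.
Deficit = 14 − 54/5 = 16/5 ≥ 0, confirming Bessel's inequality. (The deficit equals ||v − Σ <v,e_j> e_j||^2, the squared distance from v to span{e_j}.)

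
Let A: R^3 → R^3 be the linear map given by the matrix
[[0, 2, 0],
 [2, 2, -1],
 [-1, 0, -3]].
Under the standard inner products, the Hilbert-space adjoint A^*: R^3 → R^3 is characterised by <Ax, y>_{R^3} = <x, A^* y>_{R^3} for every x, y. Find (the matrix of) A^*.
A^* = A^T =
[[0, 2, -1],
 [2, 2, 0],
 [0, -1, -3]]

For real matrices with standard dot products, the defining identity <Ax, y> = <x, A^* y> gives (Ax)^T y = x^T (A^*) y, i.e. x^T A^T y = x^T (A^*) y. Since this holds for all x, y, we must have A^* = A^T. Therefore
A^* =
[[0, 2, -1],
 [2, 2, 0],
 [0, -1, -3]].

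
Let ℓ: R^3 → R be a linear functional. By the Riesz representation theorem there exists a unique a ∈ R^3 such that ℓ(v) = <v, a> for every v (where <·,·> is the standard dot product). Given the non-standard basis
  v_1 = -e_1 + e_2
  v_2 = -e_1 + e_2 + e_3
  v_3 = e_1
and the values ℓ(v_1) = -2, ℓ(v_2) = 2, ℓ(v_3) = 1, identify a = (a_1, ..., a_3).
a = (1, -1, 4)

Write a = (a_1, ..., a_3) in the standard basis. For each basis vector v_i, ℓ(v_i) = <v_i, a> is a linear equation in the a_j's. Collect the n equations into a matrix system V a = ℓ, where row i of V is v_i (expressed in the standard basis). Since V is invertible (lower-triangular with 1s on the diagonal, up to permutation), solve by back-substitution:
  V =
[[-1, 1, 0],
 [-1, 1, 1],
 [1, 0, 0]]
  V a = (-2, 2, 1)
Solving gives a = (1, -1, 4).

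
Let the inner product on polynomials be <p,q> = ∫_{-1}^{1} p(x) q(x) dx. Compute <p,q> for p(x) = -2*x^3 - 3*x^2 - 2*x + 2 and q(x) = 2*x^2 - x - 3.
<p,q> = -18/5

Expand the product: p(x)·q(x) = -4*x^5 - 4*x^4 + 5*x^3 + 15*x^2 + 4*x - 6.
∫_{-1}^{1} of each monomial x^k gives [2/(k+1) if k even, 0 if k odd]. Integrating term-by-term (or equivalently evaluating the antiderivative F(x) = -2*x^6/3 - 4*x^5/5 + 5*x^4/4 + 5*x^3 + 2*x^2 - 6*x at the endpoints):
  F(1) − F(−1) = 47/60 − (263/60) = -18/5.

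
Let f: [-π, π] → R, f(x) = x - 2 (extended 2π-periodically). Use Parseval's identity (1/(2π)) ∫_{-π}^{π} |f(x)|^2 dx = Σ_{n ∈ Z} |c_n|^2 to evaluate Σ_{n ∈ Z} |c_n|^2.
Σ |c_n|^2 = π^2/3 + 4

Expand and integrate term by term over [-π, π]:
  ∫ (x)^2 dx = 1·(2π^3/3); ∫ 2·1·(-2)·x dx = 0 (odd integrand); ∫ (-2)^2 dx = 4·2π.
So (1/(2π)) ∫_{-π}^{π} (x - 2)^2 dx = 1π^2/3 + 4 = π^2/3 + 4.
Parseval ⇒ Σ |c_n|^2 = π^2/3 + 4.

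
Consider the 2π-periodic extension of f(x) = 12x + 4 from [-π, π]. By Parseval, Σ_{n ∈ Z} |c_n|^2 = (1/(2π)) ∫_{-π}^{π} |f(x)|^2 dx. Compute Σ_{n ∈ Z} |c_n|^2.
Σ |c_n|^2 = 48π^2 + 16

Expand and integrate term by term over [-π, π]:
  ∫ (12x)^2 dx = 144·(2π^3/3); ∫ 2·12·(4)·x dx = 0 (odd integrand); ∫ 4^2 dx = 16·2π.
So (1/(2π)) ∫_{-π}^{π} (12x + 4)^2 dx = 144π^2/3 + 16 = 48π^2 + 16.
Parseval ⇒ Σ |c_n|^2 = 48π^2 + 16.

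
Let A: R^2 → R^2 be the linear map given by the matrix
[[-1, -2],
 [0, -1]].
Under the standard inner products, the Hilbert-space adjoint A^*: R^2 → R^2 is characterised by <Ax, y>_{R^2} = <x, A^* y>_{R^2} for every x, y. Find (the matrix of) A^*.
A^* = A^T =
[[-1, 0],
 [-2, -1]]

For real matrices with standard dot products, the defining identity <Ax, y> = <x, A^* y> gives (Ax)^T y = x^T (A^*) y, i.e. x^T A^T y = x^T (A^*) y. Since this holds for all x, y, we must have A^* = A^T. Therefore
A^* =
[[-1, 0],
 [-2, -1]].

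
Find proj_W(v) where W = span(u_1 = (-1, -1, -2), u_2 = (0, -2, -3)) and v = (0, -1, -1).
proj_W(v) = (1/14, -11/14, -8/7)

Set up U = [u_1 | ... | u_2] ∈ R^(3×2). The projector onto W = col(U) is P = U (U^T U)^(-1) U^T.
Compute U^T U =
  [6, 8]
  [8, 13],
and U^T v = (3, 5).
Solve U^T U · c = U^T v for the coefficients: c = (-1/14, 3/7). The projection is proj_W(v) = U c.
Check: (v - proj_W(v)) · u_1 = 0  (should be 0).
Check: (v - proj_W(v)) · u_2 = 0  (should be 0).
Result: proj_W(v) = (1/14, -11/14, -8/7).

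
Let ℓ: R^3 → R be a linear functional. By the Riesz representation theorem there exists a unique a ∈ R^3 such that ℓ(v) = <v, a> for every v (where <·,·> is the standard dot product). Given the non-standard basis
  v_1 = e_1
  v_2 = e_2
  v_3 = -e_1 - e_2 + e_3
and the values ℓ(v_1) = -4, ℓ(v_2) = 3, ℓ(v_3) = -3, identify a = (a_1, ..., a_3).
a = (-4, 3, -4)

Write a = (a_1, ..., a_3) in the standard basis. For each basis vector v_i, ℓ(v_i) = <v_i, a> is a linear equation in the a_j's. Collect the n equations into a matrix system V a = ℓ, where row i of V is v_i (expressed in the standard basis). Since V is invertible (lower-triangular with 1s on the diagonal, up to permutation), solve by back-substitution:
  V =
[[1, 0, 0],
 [0, 1, 0],
 [-1, -1, 1]]
  V a = (-4, 3, -3)
Solving gives a = (-4, 3, -4).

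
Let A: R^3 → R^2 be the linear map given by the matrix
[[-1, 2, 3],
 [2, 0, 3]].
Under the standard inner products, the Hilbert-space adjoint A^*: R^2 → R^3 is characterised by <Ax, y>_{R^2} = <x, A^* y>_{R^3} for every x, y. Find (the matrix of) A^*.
A^* = A^T =
[[-1, 2],
 [2, 0],
 [3, 3]]

For real matrices with standard dot products, the defining identity <Ax, y> = <x, A^* y> gives (Ax)^T y = x^T (A^*) y, i.e. x^T A^T y = x^T (A^*) y. Since this holds for all x, y, we must have A^* = A^T. Therefore
A^* =
[[-1, 2],
 [2, 0],
 [3, 3]].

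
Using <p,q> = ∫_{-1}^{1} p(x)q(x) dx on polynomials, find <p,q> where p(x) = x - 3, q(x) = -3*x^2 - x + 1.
<p,q> = -2/3

Expand the product: p(x)·q(x) = -3*x^3 + 8*x^2 + 4*x - 3.
∫_{-1}^{1} of each monomial x^k gives [2/(k+1) if k even, 0 if k odd]. Integrating term-by-term (or equivalently evaluating the antiderivative F(x) = -3*x^4/4 + 8*x^3/3 + 2*x^2 - 3*x at the endpoints):
  F(1) − F(−1) = 11/12 − (19/12) = -2/3.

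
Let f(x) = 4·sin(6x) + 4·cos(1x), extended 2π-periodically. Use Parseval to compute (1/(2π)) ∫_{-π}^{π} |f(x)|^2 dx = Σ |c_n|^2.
Σ |c_n|^2 = 16

Expand |f|^2 and use orthogonality of {sin(nx), cos(mx)} on [-π, π]:
  ∫_{-π}^{π} sin(nx)^2 dx = π, ∫ cos(mx)^2 dx = π, and cross terms integrate to 0.
So ∫_{-π}^{π} f(x)^2 dx = 4^2 · π + 4^2 · π = (16 + 16)π.
Divide by 2π: (16 + 16)/2 = 16.
By Parseval, this equals Σ |c_n|^2.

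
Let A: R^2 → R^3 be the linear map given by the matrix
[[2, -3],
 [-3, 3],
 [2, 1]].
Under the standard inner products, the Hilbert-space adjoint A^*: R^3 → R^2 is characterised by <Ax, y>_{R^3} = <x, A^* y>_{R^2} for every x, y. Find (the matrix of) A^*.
A^* = A^T =
[[2, -3, 2],
 [-3, 3, 1]]

For real matrices with standard dot products, the defining identity <Ax, y> = <x, A^* y> gives (Ax)^T y = x^T (A^*) y, i.e. x^T A^T y = x^T (A^*) y. Since this holds for all x, y, we must have A^* = A^T. Therefore
A^* =
[[2, -3, 2],
 [-3, 3, 1]].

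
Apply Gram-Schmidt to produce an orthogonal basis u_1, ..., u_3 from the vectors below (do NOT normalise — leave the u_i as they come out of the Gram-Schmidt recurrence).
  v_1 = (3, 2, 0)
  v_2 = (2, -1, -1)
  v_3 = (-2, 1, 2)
Orthogonal basis:
  u_1 = (3, 2, 0)
  u_2 = (14/13, -21/13, -1)
  u_3 = (7/31, -21/62, 49/62)

Apply the Gram-Schmidt recurrence
  u_1 = v_1
  u_i = v_i − Σ_{j<i} ((v_i · u_j) / (u_j · u_j)) · u_j.

Step by step this gives:
  u_1 = (3, 2, 0)
  u_2 = (14/13, -21/13, -1)
  u_3 = (7/31, -21/62, 49/62)

Orthogonality check:
  u_2 · u_1 = 0 (should be 0)
  u_3 · u_1 = 0 (should be 0)
  u_3 · u_2 = 0 (should be 0)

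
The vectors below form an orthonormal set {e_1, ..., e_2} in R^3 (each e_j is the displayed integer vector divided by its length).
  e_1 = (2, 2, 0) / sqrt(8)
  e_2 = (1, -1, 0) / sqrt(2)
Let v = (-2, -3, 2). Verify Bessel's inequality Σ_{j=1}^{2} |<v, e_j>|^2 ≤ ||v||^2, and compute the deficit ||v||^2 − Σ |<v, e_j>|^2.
Σ |<v, e_j>|^2 = 13; ||v||^2 = 17; deficit = 4

Write each e_j = u_j / sqrt(<u_j, u_j>) where u_j is the displayed integer vector. Then <v, e_j> = <v, u_j> / sqrt(<u_j, u_j>), so |<v, e_j>|^2 = <v, u_j>^2 / <u_j, u_j>.
Coefficients: <v, e_1> = -10/sqrt(8), <v, e_2> = 1/sqrt(2).
Square and sum: Σ |<v, e_j>|^2 = 13.
Compute ||v||^2 = v·v = 17.
Deficit = 17 − 13 = 4 ≥ 0, confirming Bessel's inequality. (The deficit equals ||v − Σ <v,e_j> e_j||^2, the squared distance from v to span{e_j}.)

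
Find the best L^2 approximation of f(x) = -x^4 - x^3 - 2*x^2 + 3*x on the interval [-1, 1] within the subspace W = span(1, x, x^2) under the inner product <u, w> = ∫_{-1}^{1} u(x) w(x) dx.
g(x) = -20*x^2/7 + 12*x/5 + 3/35

The best approximation g ∈ W is the orthogonal projection of f onto W. Writing g = a_0 + a_1 x + a_2 x^2, the coefficients solve the normal equations G · a = b where
  G_{ij} = <φ_i, φ_j> and b_i = <f, φ_i>, with φ_0 = 1, φ_1 = x, φ_2 = x^2.
G =
  [2, 0, 2/3]
  [0, 2/3, 0]
  [2/3, 0, 2/5],
b = (-26/15, 8/5, -38/35).
Solving gives a_0 = 3/35, a_1 = 12/5, a_2 = -20/7, so
  g(x) = -20*x^2/7 + 12*x/5 + 3/35.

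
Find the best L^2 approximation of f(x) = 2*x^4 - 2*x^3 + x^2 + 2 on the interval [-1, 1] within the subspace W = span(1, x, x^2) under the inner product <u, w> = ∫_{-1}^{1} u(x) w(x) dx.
g(x) = 19*x^2/7 - 6*x/5 + 64/35

The best approximation g ∈ W is the orthogonal projection of f onto W. Writing g = a_0 + a_1 x + a_2 x^2, the coefficients solve the normal equations G · a = b where
  G_{ij} = <φ_i, φ_j> and b_i = <f, φ_i>, with φ_0 = 1, φ_1 = x, φ_2 = x^2.
G =
  [2, 0, 2/3]
  [0, 2/3, 0]
  [2/3, 0, 2/5],
b = (82/15, -4/5, 242/105).
Solving gives a_0 = 64/35, a_1 = -6/5, a_2 = 19/7, so
  g(x) = 19*x^2/7 - 6*x/5 + 64/35.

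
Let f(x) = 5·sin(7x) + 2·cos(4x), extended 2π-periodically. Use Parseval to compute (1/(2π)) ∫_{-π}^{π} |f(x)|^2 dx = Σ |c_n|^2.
Σ |c_n|^2 = 29/2

Expand |f|^2 and use orthogonality of {sin(nx), cos(mx)} on [-π, π]:
  ∫_{-π}^{π} sin(nx)^2 dx = π, ∫ cos(mx)^2 dx = π, and cross terms integrate to 0.
So ∫_{-π}^{π} f(x)^2 dx = 5^2 · π + 2^2 · π = (25 + 4)π.
Divide by 2π: (25 + 4)/2 = 29/2.
By Parseval, this equals Σ |c_n|^2.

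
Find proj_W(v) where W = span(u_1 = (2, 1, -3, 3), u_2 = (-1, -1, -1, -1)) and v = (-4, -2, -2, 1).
proj_W(v) = (-124/83, -141/83, -209/83, -107/83)

Set up U = [u_1 | ... | u_2] ∈ R^(4×2). The projector onto W = col(U) is P = U (U^T U)^(-1) U^T.
Compute U^T U =
  [23, -3]
  [-3, 4],
and U^T v = (-1, 7).
Solve U^T U · c = U^T v for the coefficients: c = (17/83, 158/83). The projection is proj_W(v) = U c.
Check: (v - proj_W(v)) · u_1 = 0  (should be 0).
Check: (v - proj_W(v)) · u_2 = 0  (should be 0).
Result: proj_W(v) = (-124/83, -141/83, -209/83, -107/83).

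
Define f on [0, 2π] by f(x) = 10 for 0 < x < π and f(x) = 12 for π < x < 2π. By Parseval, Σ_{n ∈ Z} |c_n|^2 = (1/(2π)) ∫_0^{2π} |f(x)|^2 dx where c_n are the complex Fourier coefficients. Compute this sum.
Σ |c_n|^2 = 122

Parseval equates the L^2 energy of f (normalised by 1/(2π)) with the ℓ^2 sum of its Fourier coefficients: (1/(2π)) ∫_0^{2π} |f|^2 = Σ |c_n|^2.
Compute the left side: (1/(2π)) [∫_0^π 10^2 dx + ∫_π^{2π} 12^2 dx] = (1/(2π)) · (100π + 144π) = (100 + 144)/2 = 122.
So Σ_{n ∈ Z} |c_n|^2 = 122.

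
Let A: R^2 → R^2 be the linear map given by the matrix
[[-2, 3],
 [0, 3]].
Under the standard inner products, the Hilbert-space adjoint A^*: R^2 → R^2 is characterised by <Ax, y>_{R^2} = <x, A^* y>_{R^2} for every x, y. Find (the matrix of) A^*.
A^* = A^T =
[[-2, 0],
 [3, 3]]

For real matrices with standard dot products, the defining identity <Ax, y> = <x, A^* y> gives (Ax)^T y = x^T (A^*) y, i.e. x^T A^T y = x^T (A^*) y. Since this holds for all x, y, we must have A^* = A^T. Therefore
A^* =
[[-2, 0],
 [3, 3]].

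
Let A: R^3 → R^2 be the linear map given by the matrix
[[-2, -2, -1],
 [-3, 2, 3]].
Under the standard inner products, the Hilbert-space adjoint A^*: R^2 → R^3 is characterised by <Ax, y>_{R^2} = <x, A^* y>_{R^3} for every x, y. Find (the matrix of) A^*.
A^* = A^T =
[[-2, -3],
 [-2, 2],
 [-1, 3]]

For real matrices with standard dot products, the defining identity <Ax, y> = <x, A^* y> gives (Ax)^T y = x^T (A^*) y, i.e. x^T A^T y = x^T (A^*) y. Since this holds for all x, y, we must have A^* = A^T. Therefore
A^* =
[[-2, -3],
 [-2, 2],
 [-1, 3]].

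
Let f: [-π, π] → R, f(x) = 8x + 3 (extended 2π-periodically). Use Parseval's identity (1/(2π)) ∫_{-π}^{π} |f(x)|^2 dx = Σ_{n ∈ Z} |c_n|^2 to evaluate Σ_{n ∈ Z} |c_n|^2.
Σ |c_n|^2 = 64π^2/3 + 9

Expand and integrate term by term over [-π, π]:
  ∫ (8x)^2 dx = 64·(2π^3/3); ∫ 2·8·(3)·x dx = 0 (odd integrand); ∫ 3^2 dx = 9·2π.
So (1/(2π)) ∫_{-π}^{π} (8x + 3)^2 dx = 64π^2/3 + 9 = 64π^2/3 + 9.
Parseval ⇒ Σ |c_n|^2 = 64π^2/3 + 9.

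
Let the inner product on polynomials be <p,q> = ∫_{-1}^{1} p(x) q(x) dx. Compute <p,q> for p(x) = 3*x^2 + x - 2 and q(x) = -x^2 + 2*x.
<p,q> = 22/15

Expand the product: p(x)·q(x) = -3*x^4 + 5*x^3 + 4*x^2 - 4*x.
∫_{-1}^{1} of each monomial x^k gives [2/(k+1) if k even, 0 if k odd]. Integrating term-by-term (or equivalently evaluating the antiderivative F(x) = -3*x^5/5 + 5*x^4/4 + 4*x^3/3 - 2*x^2 at the endpoints):
  F(1) − F(−1) = -1/60 − (-89/60) = 22/15.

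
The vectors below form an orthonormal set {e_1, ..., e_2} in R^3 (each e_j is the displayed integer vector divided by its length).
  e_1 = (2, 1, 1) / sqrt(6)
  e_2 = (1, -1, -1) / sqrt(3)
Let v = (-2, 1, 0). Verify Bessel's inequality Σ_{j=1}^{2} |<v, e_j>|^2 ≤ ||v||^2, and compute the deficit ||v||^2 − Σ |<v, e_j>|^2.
Σ |<v, e_j>|^2 = 9/2; ||v||^2 = 5; deficit = 1/2

Write each e_j = u_j / sqrt(<u_j, u_j>) where u_j is the displayed integer vector. Then <v, e_j> = <v, u_j> / sqrt(<u_j, u_j>), so |<v, e_j>|^2 = <v, u_j>^2 / <u_j, u_j>.
Coefficients: <v, e_1> = -3/sqrt(6), <v, e_2> = -3/sqrt(3).
Square and sum: Σ |<v, e_j>|^2 = 9/2.
Compute ||v||^2 = v·v = 5.
Deficit = 5 − 9/2 = 1/2 ≥ 0, confirming Bessel's inequality. (The deficit equals ||v − Σ <v,e_j> e_j||^2, the squared distance from v to span{e_j}.)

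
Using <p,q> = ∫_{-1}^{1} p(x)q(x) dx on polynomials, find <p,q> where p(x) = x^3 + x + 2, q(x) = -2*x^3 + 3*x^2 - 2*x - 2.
<p,q> = -788/105

Expand the product: p(x)·q(x) = -2*x^6 + 3*x^5 - 4*x^4 - 3*x^3 + 4*x^2 - 6*x - 4.
∫_{-1}^{1} of each monomial x^k gives [2/(k+1) if k even, 0 if k odd]. Integrating term-by-term (or equivalently evaluating the antiderivative F(x) = -2*x^7/7 + x^6/2 - 4*x^5/5 - 3*x^4/4 + 4*x^3/3 - 3*x^2 - 4*x at the endpoints):
  F(1) − F(−1) = -2941/420 − (211/420) = -788/105.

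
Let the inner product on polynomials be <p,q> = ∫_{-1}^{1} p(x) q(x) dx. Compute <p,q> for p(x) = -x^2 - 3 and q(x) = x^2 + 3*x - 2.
<p,q> = 164/15

Expand the product: p(x)·q(x) = -x^4 - 3*x^3 - x^2 - 9*x + 6.
∫_{-1}^{1} of each monomial x^k gives [2/(k+1) if k even, 0 if k odd]. Integrating term-by-term (or equivalently evaluating the antiderivative F(x) = -x^5/5 - 3*x^4/4 - x^3/3 - 9*x^2/2 + 6*x at the endpoints):
  F(1) − F(−1) = 13/60 − (-643/60) = 164/15.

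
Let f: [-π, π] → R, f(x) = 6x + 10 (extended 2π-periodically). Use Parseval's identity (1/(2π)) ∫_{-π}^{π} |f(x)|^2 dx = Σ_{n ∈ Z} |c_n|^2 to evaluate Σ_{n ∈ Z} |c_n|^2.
Σ |c_n|^2 = 12π^2 + 100

Expand and integrate term by term over [-π, π]:
  ∫ (6x)^2 dx = 36·(2π^3/3); ∫ 2·6·(10)·x dx = 0 (odd integrand); ∫ 10^2 dx = 100·2π.
So (1/(2π)) ∫_{-π}^{π} (6x + 10)^2 dx = 36π^2/3 + 100 = 12π^2 + 100.
Parseval ⇒ Σ |c_n|^2 = 12π^2 + 100.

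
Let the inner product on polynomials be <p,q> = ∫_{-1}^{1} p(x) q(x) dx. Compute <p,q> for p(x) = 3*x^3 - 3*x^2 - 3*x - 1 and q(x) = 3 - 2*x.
<p,q> = -52/5

Expand the product: p(x)·q(x) = -6*x^4 + 15*x^3 - 3*x^2 - 7*x - 3.
∫_{-1}^{1} of each monomial x^k gives [2/(k+1) if k even, 0 if k odd]. Integrating term-by-term (or equivalently evaluating the antiderivative F(x) = -6*x^5/5 + 15*x^4/4 - x^3 - 7*x^2/2 - 3*x at the endpoints):
  F(1) − F(−1) = -99/20 − (109/20) = -52/5.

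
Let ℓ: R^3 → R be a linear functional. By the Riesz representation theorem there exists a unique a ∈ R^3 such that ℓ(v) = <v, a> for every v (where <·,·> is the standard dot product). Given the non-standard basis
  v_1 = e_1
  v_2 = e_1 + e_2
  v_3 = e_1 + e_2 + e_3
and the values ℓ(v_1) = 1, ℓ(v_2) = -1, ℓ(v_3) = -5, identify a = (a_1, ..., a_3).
a = (1, -2, -4)

Write a = (a_1, ..., a_3) in the standard basis. For each basis vector v_i, ℓ(v_i) = <v_i, a> is a linear equation in the a_j's. Collect the n equations into a matrix system V a = ℓ, where row i of V is v_i (expressed in the standard basis). Since V is invertible (lower-triangular with 1s on the diagonal, up to permutation), solve by back-substitution:
  V =
[[1, 0, 0],
 [1, 1, 0],
 [1, 1, 1]]
  V a = (1, -1, -5)
Solving gives a = (1, -2, -4).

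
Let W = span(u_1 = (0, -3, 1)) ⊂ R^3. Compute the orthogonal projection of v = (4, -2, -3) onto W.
proj_W(v) = (0, -9/10, 3/10)

Set up U = [u_1 | ... | u_1] ∈ R^(3×1). The projector onto W = col(U) is P = U (U^T U)^(-1) U^T.
Compute U^T U =
  [10],
and U^T v = (3).
Solve U^T U · c = U^T v for the coefficients: c = (3/10). The projection is proj_W(v) = U c.
Check: (v - proj_W(v)) · u_1 = 0  (should be 0).
Result: proj_W(v) = (0, -9/10, 3/10).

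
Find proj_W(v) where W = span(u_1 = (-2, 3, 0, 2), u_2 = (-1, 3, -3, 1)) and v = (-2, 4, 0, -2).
proj_W(v) = (-24/19, 44/19, -16/19, 24/19)

Set up U = [u_1 | ... | u_2] ∈ R^(4×2). The projector onto W = col(U) is P = U (U^T U)^(-1) U^T.
Compute U^T U =
  [17, 13]
  [13, 20],
and U^T v = (12, 12).
Solve U^T U · c = U^T v for the coefficients: c = (28/57, 16/57). The projection is proj_W(v) = U c.
Check: (v - proj_W(v)) · u_1 = 0  (should be 0).
Check: (v - proj_W(v)) · u_2 = 0  (should be 0).
Result: proj_W(v) = (-24/19, 44/19, -16/19, 24/19).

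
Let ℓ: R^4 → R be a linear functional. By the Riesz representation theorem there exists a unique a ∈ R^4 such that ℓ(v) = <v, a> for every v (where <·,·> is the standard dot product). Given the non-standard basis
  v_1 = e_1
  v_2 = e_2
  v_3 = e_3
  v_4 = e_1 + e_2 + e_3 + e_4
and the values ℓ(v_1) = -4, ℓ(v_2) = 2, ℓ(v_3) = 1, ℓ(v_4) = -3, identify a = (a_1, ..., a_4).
a = (-4, 2, 1, -2)

Write a = (a_1, ..., a_4) in the standard basis. For each basis vector v_i, ℓ(v_i) = <v_i, a> is a linear equation in the a_j's. Collect the n equations into a matrix system V a = ℓ, where row i of V is v_i (expressed in the standard basis). Since V is invertible (lower-triangular with 1s on the diagonal, up to permutation), solve by back-substitution:
  V =
[[1, 0, 0, 0],
 [0, 1, 0, 0],
 [0, 0, 1, 0],
 [1, 1, 1, 1]]
  V a = (-4, 2, 1, -3)
Solving gives a = (-4, 2, 1, -2).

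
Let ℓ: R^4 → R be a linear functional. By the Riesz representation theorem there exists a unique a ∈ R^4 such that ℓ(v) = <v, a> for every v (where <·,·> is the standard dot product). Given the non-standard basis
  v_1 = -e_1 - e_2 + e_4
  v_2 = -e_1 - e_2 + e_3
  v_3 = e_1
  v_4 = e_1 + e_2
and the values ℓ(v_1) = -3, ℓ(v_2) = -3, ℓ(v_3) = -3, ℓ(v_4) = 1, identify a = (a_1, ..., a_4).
a = (-3, 4, -2, -2)

Write a = (a_1, ..., a_4) in the standard basis. For each basis vector v_i, ℓ(v_i) = <v_i, a> is a linear equation in the a_j's. Collect the n equations into a matrix system V a = ℓ, where row i of V is v_i (expressed in the standard basis). Since V is invertible (lower-triangular with 1s on the diagonal, up to permutation), solve by back-substitution:
  V =
[[-1, -1, 0, 1],
 [-1, -1, 1, 0],
 [1, 0, 0, 0],
 [1, 1, 0, 0]]
  V a = (-3, -3, -3, 1)
Solving gives a = (-3, 4, -2, -2).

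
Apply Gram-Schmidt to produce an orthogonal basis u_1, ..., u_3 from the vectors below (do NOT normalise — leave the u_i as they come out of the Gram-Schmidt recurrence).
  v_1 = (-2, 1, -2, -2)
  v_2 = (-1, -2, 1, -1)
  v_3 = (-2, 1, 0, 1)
Orthogonal basis:
  u_1 = (-2, 1, -2, -2)
  u_2 = (-1, -2, 1, -1)
  u_3 = (-153/91, 44/91, 55/91, 120/91)

Apply the Gram-Schmidt recurrence
  u_1 = v_1
  u_i = v_i − Σ_{j<i} ((v_i · u_j) / (u_j · u_j)) · u_j.

Step by step this gives:
  u_1 = (-2, 1, -2, -2)
  u_2 = (-1, -2, 1, -1)
  u_3 = (-153/91, 44/91, 55/91, 120/91)

Orthogonality check:
  u_2 · u_1 = 0 (should be 0)
  u_3 · u_1 = 0 (should be 0)
  u_3 · u_2 = 0 (should be 0)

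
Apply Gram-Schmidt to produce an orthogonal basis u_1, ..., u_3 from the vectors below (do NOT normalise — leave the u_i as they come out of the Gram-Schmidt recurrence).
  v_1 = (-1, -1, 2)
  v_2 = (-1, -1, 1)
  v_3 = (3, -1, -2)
Orthogonal basis:
  u_1 = (-1, -1, 2)
  u_2 = (-1/3, -1/3, -1/3)
  u_3 = (2, -2, 0)

Apply the Gram-Schmidt recurrence
  u_1 = v_1
  u_i = v_i − Σ_{j<i} ((v_i · u_j) / (u_j · u_j)) · u_j.

Step by step this gives:
  u_1 = (-1, -1, 2)
  u_2 = (-1/3, -1/3, -1/3)
  u_3 = (2, -2, 0)

Orthogonality check:
  u_2 · u_1 = 0 (should be 0)
  u_3 · u_1 = 0 (should be 0)
  u_3 · u_2 = 0 (should be 0)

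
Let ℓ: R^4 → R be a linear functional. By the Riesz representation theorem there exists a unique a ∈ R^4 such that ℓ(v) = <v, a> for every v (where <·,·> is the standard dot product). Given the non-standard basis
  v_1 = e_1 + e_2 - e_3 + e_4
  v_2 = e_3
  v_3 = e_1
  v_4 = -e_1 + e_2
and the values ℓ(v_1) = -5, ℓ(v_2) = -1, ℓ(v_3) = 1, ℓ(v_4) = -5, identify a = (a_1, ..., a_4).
a = (1, -4, -1, -3)

Write a = (a_1, ..., a_4) in the standard basis. For each basis vector v_i, ℓ(v_i) = <v_i, a> is a linear equation in the a_j's. Collect the n equations into a matrix system V a = ℓ, where row i of V is v_i (expressed in the standard basis). Since V is invertible (lower-triangular with 1s on the diagonal, up to permutation), solve by back-substitution:
  V =
[[1, 1, -1, 1],
 [0, 0, 1, 0],
 [1, 0, 0, 0],
 [-1, 1, 0, 0]]
  V a = (-5, -1, 1, -5)
Solving gives a = (1, -4, -1, -3).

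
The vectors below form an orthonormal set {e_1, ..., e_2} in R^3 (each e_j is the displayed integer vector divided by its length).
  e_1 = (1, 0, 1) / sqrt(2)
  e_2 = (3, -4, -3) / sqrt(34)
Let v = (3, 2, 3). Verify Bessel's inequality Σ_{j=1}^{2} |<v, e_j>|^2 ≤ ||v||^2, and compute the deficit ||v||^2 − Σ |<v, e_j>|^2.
Σ |<v, e_j>|^2 = 338/17; ||v||^2 = 22; deficit = 36/17

Write each e_j = u_j / sqrt(<u_j, u_j>) where u_j is the displayed integer vector. Then <v, e_j> = <v, u_j> / sqrt(<u_j, u_j>), so |<v, e_j>|^2 = <v, u_j>^2 / <u_j, u_j>.
Coefficients: <v, e_1> = 6/sqrt(2), <v, e_2> = -8/sqrt(34).
Square and sum: Σ |<v, e_j>|^2 = 338/17.
Compute ||v||^2 = v·v = 22.
Deficit = 22 − 338/17 = 36/17 ≥ 0, confirming Bessel's inequality. (The deficit equals ||v − Σ <v,e_j> e_j||^2, the squared distance from v to span{e_j}.)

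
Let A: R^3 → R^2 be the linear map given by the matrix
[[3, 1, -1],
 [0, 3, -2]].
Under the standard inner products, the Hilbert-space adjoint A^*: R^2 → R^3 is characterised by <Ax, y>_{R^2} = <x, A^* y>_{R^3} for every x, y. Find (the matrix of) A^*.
A^* = A^T =
[[3, 0],
 [1, 3],
 [-1, -2]]

For real matrices with standard dot products, the defining identity <Ax, y> = <x, A^* y> gives (Ax)^T y = x^T (A^*) y, i.e. x^T A^T y = x^T (A^*) y. Since this holds for all x, y, we must have A^* = A^T. Therefore
A^* =
[[3, 0],
 [1, 3],
 [-1, -2]].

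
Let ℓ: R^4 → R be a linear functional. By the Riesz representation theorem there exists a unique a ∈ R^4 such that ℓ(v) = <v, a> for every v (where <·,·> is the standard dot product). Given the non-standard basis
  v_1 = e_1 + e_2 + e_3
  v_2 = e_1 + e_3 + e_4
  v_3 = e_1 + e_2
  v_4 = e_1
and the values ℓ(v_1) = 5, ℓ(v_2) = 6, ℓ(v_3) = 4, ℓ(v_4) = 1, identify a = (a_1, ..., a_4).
a = (1, 3, 1, 4)

Write a = (a_1, ..., a_4) in the standard basis. For each basis vector v_i, ℓ(v_i) = <v_i, a> is a linear equation in the a_j's. Collect the n equations into a matrix system V a = ℓ, where row i of V is v_i (expressed in the standard basis). Since V is invertible (lower-triangular with 1s on the diagonal, up to permutation), solve by back-substitution:
  V =
[[1, 1, 1, 0],
 [1, 0, 1, 1],
 [1, 1, 0, 0],
 [1, 0, 0, 0]]
  V a = (5, 6, 4, 1)
Solving gives a = (1, 3, 1, 4).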